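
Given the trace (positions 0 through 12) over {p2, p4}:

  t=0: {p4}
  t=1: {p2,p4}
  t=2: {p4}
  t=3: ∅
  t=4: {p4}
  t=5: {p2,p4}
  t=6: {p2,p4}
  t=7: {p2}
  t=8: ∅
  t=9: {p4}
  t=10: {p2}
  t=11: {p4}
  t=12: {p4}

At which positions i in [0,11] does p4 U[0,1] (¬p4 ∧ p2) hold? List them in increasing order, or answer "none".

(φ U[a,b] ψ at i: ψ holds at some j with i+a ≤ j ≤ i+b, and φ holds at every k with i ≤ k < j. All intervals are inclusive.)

Evaluate at each i in [0,11]:
  i=0: ✗ (no rhs in [0,1])
  i=1: ✗ (no rhs in [1,2])
  i=2: ✗ (no rhs in [2,3])
  i=3: ✗ (no rhs in [3,4])
  i=4: ✗ (no rhs in [4,5])
  i=5: ✗ (no rhs in [5,6])
  i=6: ✓ (rhs at j=7; lhs holds on [6,6])
  i=7: ✓ (rhs at j=7)
  i=8: ✗ (no rhs in [8,9])
  i=9: ✓ (rhs at j=10; lhs holds on [9,9])
  i=10: ✓ (rhs at j=10)
  i=11: ✗ (no rhs in [11,12])

6, 7, 9, 10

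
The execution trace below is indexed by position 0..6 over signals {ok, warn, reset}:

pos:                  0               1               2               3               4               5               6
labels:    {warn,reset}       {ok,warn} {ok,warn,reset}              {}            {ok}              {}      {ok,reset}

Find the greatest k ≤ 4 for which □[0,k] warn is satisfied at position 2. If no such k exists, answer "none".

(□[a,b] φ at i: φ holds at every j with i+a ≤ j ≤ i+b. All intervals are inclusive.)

0

warn must hold from j=2 onward; find where it first fails.
  j=2: holds
  j=3: fails
Holds on [2,2], so largest k = 0.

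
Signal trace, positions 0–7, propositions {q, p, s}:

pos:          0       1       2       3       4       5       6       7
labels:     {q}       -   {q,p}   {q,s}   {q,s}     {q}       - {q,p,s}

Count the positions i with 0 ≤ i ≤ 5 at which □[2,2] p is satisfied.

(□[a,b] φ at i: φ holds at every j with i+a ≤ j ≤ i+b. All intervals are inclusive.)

2

Evaluate at each i in [0,5]:
  i=0: ✓ (all of [2,2])
  i=1: ✗ (fails at j=3)
  i=2: ✗ (fails at j=4)
  i=3: ✗ (fails at j=5)
  i=4: ✗ (fails at j=6)
  i=5: ✓ (all of [7,7])
Positions where it holds: {0, 5} → 2.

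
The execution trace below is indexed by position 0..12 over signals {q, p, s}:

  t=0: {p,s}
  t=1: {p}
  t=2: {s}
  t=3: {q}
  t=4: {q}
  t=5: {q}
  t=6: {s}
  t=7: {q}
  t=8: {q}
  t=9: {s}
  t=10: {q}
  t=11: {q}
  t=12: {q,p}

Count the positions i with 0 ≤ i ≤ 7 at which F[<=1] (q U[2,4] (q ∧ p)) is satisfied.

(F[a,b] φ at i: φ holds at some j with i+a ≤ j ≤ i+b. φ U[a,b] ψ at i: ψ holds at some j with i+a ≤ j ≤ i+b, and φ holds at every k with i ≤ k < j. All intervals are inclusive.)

Evaluate at each i in [0,7]:
  i=0: ✗ (none in [0,1])
  i=1: ✗ (none in [1,2])
  i=2: ✗ (none in [2,3])
  i=3: ✗ (none in [3,4])
  i=4: ✗ (none in [4,5])
  i=5: ✗ (none in [5,6])
  i=6: ✗ (none in [6,7])
  i=7: ✗ (none in [7,8])
Positions where it holds: {} → 0.

0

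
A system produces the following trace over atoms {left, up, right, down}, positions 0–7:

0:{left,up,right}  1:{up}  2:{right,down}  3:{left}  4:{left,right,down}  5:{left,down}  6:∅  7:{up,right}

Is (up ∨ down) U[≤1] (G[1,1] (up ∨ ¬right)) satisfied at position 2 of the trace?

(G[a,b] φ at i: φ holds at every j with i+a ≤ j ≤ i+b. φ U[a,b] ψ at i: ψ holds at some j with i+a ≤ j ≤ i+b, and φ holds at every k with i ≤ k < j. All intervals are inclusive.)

True

Need some j in [2,3] with G[1,1] (up ∨ ¬right), and (up ∨ down) at every k in [2,j-1].
  j=2: G[1,1] (up ∨ ¬right) holds; no prefix to check → satisfied.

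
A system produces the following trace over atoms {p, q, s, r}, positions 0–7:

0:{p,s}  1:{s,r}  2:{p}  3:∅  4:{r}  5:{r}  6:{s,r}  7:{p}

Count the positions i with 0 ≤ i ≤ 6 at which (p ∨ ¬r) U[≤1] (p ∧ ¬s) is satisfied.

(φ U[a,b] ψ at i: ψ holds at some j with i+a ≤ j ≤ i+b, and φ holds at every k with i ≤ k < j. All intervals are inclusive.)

1

Evaluate at each i in [0,6]:
  i=0: ✗ (no rhs in [0,1])
  i=1: ✗ (lhs fails at k=1 before rhs at j=2)
  i=2: ✓ (rhs at j=2)
  i=3: ✗ (no rhs in [3,4])
  i=4: ✗ (no rhs in [4,5])
  i=5: ✗ (no rhs in [5,6])
  i=6: ✗ (lhs fails at k=6 before rhs at j=7)
Positions where it holds: {2} → 1.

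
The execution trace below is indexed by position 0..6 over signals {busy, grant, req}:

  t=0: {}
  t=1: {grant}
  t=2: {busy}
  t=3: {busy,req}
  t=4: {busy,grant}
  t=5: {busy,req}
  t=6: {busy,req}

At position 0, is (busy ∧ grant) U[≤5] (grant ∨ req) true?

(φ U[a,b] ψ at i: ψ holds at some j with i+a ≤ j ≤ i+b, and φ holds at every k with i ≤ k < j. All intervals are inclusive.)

No

Need some j in [0,5] with (grant ∨ req), and (busy ∧ grant) at every k in [0,j-1].
  j=0: (grant ∨ req) false.
  j=1: (grant ∨ req) holds, but (busy ∧ grant) fails at k=0 → not this j.
  j=2: (grant ∨ req) false.
  j=3: (grant ∨ req) holds, but (busy ∧ grant) fails at k=0 → not this j.
  j=4: (grant ∨ req) holds, but (busy ∧ grant) fails at k=0 → not this j.
  j=5: (grant ∨ req) holds, but (busy ∧ grant) fails at k=0 → not this j.
No j in the window works → until fails.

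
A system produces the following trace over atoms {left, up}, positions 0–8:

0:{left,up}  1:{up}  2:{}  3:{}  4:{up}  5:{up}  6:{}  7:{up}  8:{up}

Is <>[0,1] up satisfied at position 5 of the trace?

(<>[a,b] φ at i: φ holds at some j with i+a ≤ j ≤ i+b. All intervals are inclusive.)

Yes

Check up at each j in [5,6]:
  j=5: true
  j=6: false
Found at j=5 → formula holds.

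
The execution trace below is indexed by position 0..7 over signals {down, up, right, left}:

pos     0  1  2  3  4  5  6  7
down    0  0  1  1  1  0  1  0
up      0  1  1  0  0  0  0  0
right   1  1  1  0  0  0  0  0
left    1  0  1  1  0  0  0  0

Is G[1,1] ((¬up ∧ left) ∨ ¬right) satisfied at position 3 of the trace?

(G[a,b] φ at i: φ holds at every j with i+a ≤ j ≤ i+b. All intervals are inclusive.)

True

Check ((¬up ∧ left) ∨ ¬right) at every j in [4,4]:
  j=4: true
All positions satisfy it → formula holds.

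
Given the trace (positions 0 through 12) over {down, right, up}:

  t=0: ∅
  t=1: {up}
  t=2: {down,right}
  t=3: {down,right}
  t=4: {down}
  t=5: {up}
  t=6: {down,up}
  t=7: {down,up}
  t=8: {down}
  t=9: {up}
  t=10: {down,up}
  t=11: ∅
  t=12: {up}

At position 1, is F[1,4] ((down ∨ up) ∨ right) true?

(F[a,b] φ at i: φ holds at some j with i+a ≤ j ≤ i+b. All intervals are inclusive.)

Check ((down ∨ up) ∨ right) at each j in [2,5]:
  j=2: true
  j=3: true
  j=4: true
  j=5: true
Found at j=2 → formula holds.

Yes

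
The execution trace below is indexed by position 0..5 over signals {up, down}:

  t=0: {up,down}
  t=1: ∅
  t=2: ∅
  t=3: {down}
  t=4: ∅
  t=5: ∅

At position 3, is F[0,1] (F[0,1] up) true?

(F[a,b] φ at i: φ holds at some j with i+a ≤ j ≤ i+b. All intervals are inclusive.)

Does not hold

Check F[0,1] up at each j in [3,4]:
  j=3: fails (none in [3,4])
  j=4: fails (none in [4,5])
No position in the window satisfies it → formula fails.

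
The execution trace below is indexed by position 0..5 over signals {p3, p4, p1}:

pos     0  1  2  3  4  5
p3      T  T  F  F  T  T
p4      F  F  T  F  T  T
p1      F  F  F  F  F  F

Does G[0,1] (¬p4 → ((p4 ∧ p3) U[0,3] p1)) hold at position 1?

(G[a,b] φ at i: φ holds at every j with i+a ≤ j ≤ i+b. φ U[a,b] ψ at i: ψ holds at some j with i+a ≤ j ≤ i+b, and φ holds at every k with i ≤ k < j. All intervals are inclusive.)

Does not hold

Check (¬p4 → ((p4 ∧ p3) U[0,3] p1)) at every j in [1,2]:
  j=1: antecedent true; consequent fails → ✗
  j=2: antecedent false → ✓
Fails at j=1 → formula fails.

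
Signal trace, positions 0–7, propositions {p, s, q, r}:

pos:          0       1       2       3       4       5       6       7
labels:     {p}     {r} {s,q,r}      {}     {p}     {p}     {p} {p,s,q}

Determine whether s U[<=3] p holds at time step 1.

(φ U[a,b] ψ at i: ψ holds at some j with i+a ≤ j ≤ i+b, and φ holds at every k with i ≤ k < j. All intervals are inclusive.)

Need some j in [1,4] with p, and s at every k in [1,j-1].
  j=1: p false.
  j=2: p false.
  j=3: p false.
  j=4: p holds, but s fails at k=1 → not this j.
No j in the window works → until fails.

False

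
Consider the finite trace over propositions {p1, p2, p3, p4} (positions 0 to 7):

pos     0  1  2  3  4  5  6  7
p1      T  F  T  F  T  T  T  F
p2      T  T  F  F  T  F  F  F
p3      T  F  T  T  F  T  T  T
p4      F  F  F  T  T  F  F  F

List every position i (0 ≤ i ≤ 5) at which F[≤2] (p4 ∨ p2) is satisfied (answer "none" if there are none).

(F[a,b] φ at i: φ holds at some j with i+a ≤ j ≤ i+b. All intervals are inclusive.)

Evaluate at each i in [0,5]:
  i=0: ✓ (witness j=0)
  i=1: ✓ (witness j=1)
  i=2: ✓ (witness j=3)
  i=3: ✓ (witness j=3)
  i=4: ✓ (witness j=4)
  i=5: ✗ (none in [5,7])

0, 1, 2, 3, 4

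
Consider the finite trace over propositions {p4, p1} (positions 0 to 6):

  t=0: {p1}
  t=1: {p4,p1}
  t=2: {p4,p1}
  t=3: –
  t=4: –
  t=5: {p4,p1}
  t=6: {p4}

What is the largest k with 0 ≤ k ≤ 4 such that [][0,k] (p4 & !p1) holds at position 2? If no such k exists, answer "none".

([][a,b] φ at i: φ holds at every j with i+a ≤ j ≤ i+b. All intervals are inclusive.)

none

(p4 & !p1) must hold from j=2 onward; find where it first fails.
  j=2: fails → no k works.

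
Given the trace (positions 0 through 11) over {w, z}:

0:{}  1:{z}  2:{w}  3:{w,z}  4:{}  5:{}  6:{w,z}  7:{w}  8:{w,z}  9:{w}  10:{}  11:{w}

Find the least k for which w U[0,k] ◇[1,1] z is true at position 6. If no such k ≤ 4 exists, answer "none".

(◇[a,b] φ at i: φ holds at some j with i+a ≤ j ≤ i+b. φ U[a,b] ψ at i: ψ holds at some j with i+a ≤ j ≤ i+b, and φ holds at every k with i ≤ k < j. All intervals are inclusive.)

Need earliest j ≥ 6 with ◇[1,1] z, and w at every k in [6,j-1].
  j=6: rhs fails.
  j=7: rhs holds; lhs holds on [6,6]. k = 1.

1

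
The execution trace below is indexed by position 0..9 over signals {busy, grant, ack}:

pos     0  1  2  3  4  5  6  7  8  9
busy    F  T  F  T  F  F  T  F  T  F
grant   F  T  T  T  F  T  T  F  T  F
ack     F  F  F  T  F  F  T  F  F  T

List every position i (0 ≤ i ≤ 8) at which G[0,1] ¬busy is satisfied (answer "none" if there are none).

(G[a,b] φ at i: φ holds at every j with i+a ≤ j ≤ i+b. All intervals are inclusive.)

4

Evaluate at each i in [0,8]:
  i=0: ✗ (fails at j=1)
  i=1: ✗ (fails at j=1)
  i=2: ✗ (fails at j=3)
  i=3: ✗ (fails at j=3)
  i=4: ✓ (all of [4,5])
  i=5: ✗ (fails at j=6)
  i=6: ✗ (fails at j=6)
  i=7: ✗ (fails at j=8)
  i=8: ✗ (fails at j=8)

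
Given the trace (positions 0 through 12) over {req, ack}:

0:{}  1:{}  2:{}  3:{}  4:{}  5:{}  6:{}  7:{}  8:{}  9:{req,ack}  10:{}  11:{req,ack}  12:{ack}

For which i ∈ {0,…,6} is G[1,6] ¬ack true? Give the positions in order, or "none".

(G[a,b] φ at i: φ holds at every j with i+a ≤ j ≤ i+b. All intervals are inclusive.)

Evaluate at each i in [0,6]:
  i=0: ✓ (all of [1,6])
  i=1: ✓ (all of [2,7])
  i=2: ✓ (all of [3,8])
  i=3: ✗ (fails at j=9)
  i=4: ✗ (fails at j=9)
  i=5: ✗ (fails at j=9)
  i=6: ✗ (fails at j=9)

0, 1, 2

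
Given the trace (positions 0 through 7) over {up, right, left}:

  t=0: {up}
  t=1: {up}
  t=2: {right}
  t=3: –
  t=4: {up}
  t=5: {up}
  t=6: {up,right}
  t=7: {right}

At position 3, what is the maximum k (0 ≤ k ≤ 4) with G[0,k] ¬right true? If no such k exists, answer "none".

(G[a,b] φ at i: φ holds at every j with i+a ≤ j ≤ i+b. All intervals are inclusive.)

¬right must hold from j=3 onward; find where it first fails.
  j=3: holds
  j=4: holds
  j=5: holds
  j=6: fails
Holds on [3,5], so largest k = 2.

2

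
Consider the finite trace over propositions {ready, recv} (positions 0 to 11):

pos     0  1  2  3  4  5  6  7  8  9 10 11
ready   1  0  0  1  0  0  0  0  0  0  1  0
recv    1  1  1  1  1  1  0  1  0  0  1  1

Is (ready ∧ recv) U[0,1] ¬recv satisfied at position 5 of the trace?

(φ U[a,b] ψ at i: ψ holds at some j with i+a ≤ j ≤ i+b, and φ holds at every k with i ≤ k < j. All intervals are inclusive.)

Need some j in [5,6] with ¬recv, and (ready ∧ recv) at every k in [5,j-1].
  j=5: ¬recv false.
  j=6: ¬recv holds, but (ready ∧ recv) fails at k=5 → not this j.
No j in the window works → until fails.

False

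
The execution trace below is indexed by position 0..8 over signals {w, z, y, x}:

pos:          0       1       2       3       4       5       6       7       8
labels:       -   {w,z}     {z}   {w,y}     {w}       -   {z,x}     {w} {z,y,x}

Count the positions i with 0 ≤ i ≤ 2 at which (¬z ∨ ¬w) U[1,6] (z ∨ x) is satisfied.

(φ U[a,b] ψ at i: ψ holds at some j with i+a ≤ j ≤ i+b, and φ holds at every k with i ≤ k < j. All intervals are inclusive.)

Evaluate at each i in [0,2]:
  i=0: ✓ (rhs at j=1; lhs holds on [0,0])
  i=1: ✗ (lhs fails at k=1 before rhs at j=2)
  i=2: ✓ (rhs at j=6; lhs holds on [2,5])
Positions where it holds: {0, 2} → 2.

2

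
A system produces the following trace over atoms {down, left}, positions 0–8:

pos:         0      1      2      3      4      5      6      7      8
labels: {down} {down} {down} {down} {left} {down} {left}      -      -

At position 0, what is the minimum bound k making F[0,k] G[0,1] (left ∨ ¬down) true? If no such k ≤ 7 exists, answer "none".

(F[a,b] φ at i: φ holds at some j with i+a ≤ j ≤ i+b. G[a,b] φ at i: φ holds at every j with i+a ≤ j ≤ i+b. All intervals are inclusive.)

6

Scan j = 0,1,… for G[0,1] (left ∨ ¬down):
  j=0: fails
  j=1: fails
  j=2: fails
  j=3: fails
  j=4: fails
  j=5: fails
  j=6: holds
First hit at j=6, so smallest k = 6-0 = 6.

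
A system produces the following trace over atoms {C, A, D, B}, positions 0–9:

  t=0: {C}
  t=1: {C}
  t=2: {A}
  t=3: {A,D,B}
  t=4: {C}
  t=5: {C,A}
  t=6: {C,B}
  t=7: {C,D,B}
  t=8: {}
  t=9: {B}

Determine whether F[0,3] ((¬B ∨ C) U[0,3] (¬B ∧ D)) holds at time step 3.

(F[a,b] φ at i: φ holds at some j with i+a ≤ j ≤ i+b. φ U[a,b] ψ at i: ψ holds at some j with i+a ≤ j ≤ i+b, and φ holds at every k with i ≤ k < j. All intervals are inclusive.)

Check ((¬B ∨ C) U[0,3] (¬B ∧ D)) at each j in [3,6]:
  j=3: fails
  j=4: fails
  j=5: fails
  j=6: fails
No position in the window satisfies it → formula fails.

Does not hold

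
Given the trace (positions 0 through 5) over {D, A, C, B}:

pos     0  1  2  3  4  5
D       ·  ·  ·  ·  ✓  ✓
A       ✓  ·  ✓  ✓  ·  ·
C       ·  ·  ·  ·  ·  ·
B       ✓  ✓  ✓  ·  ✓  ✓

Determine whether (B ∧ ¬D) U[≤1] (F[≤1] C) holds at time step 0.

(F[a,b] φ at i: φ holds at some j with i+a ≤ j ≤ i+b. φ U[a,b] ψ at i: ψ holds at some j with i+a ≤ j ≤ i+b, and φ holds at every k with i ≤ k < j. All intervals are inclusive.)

Does not hold

Need some j in [0,1] with F[≤1] C, and (B ∧ ¬D) at every k in [0,j-1].
  j=0: F[≤1] C — fails (none in [0,1]).
  j=1: F[≤1] C — fails (none in [1,2]).
No j in the window works → until fails.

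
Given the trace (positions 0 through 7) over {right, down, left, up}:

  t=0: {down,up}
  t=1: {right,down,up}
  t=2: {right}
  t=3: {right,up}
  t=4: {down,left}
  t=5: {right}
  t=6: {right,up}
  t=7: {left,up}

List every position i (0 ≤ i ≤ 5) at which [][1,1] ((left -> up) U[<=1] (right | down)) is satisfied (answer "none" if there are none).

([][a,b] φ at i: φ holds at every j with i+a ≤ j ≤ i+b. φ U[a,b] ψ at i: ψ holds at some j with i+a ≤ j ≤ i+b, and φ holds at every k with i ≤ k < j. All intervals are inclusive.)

0, 1, 2, 3, 4, 5

Evaluate at each i in [0,5]:
  i=0: ✓ (all of [1,1])
  i=1: ✓ (all of [2,2])
  i=2: ✓ (all of [3,3])
  i=3: ✓ (all of [4,4])
  i=4: ✓ (all of [5,5])
  i=5: ✓ (all of [6,6])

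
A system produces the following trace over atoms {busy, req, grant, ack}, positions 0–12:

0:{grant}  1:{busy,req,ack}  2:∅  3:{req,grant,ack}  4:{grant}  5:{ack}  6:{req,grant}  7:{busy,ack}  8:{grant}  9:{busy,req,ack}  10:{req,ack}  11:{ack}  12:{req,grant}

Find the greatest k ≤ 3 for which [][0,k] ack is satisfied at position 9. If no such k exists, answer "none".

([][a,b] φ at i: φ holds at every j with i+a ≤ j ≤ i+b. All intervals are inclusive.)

2

ack must hold from j=9 onward; find where it first fails.
  j=9: holds
  j=10: holds
  j=11: holds
  j=12: fails
Holds on [9,11], so largest k = 2.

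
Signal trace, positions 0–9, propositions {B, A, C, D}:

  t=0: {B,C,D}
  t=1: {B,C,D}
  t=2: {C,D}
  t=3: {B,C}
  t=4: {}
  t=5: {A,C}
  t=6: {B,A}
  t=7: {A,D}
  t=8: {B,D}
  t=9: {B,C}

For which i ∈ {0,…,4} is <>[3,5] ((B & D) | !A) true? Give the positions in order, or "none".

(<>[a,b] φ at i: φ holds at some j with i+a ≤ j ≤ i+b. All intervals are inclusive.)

0, 1, 3, 4

Evaluate at each i in [0,4]:
  i=0: ✓ (witness j=3)
  i=1: ✓ (witness j=4)
  i=2: ✗ (none in [5,7])
  i=3: ✓ (witness j=8)
  i=4: ✓ (witness j=8)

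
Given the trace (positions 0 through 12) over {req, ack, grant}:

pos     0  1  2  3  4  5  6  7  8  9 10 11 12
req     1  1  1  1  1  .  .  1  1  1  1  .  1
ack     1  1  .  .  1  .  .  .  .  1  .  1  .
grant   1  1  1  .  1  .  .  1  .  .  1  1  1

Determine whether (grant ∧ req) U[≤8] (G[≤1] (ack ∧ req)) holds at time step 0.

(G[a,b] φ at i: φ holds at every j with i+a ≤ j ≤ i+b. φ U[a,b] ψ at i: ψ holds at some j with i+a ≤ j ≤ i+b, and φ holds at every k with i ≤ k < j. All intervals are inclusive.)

Holds

Need some j in [0,8] with G[≤1] (ack ∧ req), and (grant ∧ req) at every k in [0,j-1].
  j=0: G[≤1] (ack ∧ req) holds; no prefix to check → satisfied.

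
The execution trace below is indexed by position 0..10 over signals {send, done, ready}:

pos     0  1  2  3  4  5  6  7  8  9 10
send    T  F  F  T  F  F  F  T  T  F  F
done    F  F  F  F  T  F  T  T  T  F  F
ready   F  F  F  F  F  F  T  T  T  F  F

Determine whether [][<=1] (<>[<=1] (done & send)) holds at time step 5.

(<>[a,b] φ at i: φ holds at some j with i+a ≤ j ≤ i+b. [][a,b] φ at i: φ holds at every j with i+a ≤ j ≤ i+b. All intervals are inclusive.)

Check <>[<=1] (done & send) at every j in [5,6]:
  j=5: fails (none in [5,6])
  j=6: holds (witness at 7)
Fails at j=5 → formula fails.

False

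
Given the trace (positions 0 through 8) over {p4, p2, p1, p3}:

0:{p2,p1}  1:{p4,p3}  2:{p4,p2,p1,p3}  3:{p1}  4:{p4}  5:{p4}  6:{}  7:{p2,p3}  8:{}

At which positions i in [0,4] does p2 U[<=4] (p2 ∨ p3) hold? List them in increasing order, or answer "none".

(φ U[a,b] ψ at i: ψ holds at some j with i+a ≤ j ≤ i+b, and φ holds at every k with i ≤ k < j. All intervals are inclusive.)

Evaluate at each i in [0,4]:
  i=0: ✓ (rhs at j=0)
  i=1: ✓ (rhs at j=1)
  i=2: ✓ (rhs at j=2)
  i=3: ✗ (lhs fails at k=3 before rhs at j=7)
  i=4: ✗ (lhs fails at k=4 before rhs at j=7)

0, 1, 2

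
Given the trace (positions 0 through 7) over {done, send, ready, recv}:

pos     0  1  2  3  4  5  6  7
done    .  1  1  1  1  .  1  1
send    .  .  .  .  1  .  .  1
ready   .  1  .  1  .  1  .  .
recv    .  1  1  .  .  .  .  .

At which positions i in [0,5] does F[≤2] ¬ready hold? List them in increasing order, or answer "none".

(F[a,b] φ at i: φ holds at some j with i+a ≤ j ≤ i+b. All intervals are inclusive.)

Evaluate at each i in [0,5]:
  i=0: ✓ (witness j=0)
  i=1: ✓ (witness j=2)
  i=2: ✓ (witness j=2)
  i=3: ✓ (witness j=4)
  i=4: ✓ (witness j=4)
  i=5: ✓ (witness j=6)

0, 1, 2, 3, 4, 5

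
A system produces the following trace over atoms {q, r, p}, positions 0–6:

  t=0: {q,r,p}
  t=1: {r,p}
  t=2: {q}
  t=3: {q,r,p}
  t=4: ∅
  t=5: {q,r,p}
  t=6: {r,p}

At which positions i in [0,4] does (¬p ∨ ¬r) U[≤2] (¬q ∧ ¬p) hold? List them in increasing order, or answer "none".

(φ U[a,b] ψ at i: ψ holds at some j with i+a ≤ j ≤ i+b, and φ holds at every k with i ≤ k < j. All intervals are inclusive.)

Evaluate at each i in [0,4]:
  i=0: ✗ (no rhs in [0,2])
  i=1: ✗ (no rhs in [1,3])
  i=2: ✗ (lhs fails at k=3 before rhs at j=4)
  i=3: ✗ (lhs fails at k=3 before rhs at j=4)
  i=4: ✓ (rhs at j=4)

4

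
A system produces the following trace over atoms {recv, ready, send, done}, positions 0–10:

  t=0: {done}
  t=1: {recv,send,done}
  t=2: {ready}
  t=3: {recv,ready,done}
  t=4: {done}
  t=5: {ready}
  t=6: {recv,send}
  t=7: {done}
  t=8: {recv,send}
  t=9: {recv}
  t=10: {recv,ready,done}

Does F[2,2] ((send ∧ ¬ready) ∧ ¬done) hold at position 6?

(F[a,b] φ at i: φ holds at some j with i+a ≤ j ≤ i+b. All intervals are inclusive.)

True

Check ((send ∧ ¬ready) ∧ ¬done) at each j in [8,8]:
  j=8: true
Found at j=8 → formula holds.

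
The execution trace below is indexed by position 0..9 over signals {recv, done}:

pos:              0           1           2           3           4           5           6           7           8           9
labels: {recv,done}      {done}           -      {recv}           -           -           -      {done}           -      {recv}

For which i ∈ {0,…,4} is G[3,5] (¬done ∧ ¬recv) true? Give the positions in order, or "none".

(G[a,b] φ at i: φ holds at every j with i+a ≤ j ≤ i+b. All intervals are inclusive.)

Evaluate at each i in [0,4]:
  i=0: ✗ (fails at j=3)
  i=1: ✓ (all of [4,6])
  i=2: ✗ (fails at j=7)
  i=3: ✗ (fails at j=7)
  i=4: ✗ (fails at j=7)

1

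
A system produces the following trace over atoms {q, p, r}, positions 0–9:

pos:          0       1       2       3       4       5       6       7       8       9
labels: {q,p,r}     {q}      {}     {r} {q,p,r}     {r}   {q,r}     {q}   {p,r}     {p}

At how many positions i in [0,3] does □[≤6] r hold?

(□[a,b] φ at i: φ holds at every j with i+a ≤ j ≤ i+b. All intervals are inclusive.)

0

Evaluate at each i in [0,3]:
  i=0: ✗ (fails at j=1)
  i=1: ✗ (fails at j=1)
  i=2: ✗ (fails at j=2)
  i=3: ✗ (fails at j=7)
Positions where it holds: {} → 0.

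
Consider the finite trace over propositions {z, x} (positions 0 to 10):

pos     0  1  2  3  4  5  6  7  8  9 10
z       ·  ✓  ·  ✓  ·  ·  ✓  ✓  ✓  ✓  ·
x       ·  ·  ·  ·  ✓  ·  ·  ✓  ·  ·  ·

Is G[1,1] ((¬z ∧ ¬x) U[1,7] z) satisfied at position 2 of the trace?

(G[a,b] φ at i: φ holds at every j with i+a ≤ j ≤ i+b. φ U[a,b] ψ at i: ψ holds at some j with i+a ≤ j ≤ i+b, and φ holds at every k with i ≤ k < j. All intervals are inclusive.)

Check ((¬z ∧ ¬x) U[1,7] z) at every j in [3,3]:
  j=3: fails
Fails at j=3 → formula fails.

False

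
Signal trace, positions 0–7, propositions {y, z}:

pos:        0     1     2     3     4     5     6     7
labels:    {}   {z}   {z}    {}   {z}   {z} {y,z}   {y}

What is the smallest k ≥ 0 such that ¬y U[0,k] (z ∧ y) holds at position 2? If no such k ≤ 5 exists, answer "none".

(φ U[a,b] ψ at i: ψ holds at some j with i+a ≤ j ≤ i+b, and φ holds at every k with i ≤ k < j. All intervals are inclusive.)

4

Need earliest j ≥ 2 with (z ∧ y), and ¬y at every k in [2,j-1].
  j=2: rhs fails.
  j=3: rhs fails.
  j=4: rhs fails.
  j=5: rhs fails.
  j=6: rhs holds; lhs holds on [2,5]. k = 4.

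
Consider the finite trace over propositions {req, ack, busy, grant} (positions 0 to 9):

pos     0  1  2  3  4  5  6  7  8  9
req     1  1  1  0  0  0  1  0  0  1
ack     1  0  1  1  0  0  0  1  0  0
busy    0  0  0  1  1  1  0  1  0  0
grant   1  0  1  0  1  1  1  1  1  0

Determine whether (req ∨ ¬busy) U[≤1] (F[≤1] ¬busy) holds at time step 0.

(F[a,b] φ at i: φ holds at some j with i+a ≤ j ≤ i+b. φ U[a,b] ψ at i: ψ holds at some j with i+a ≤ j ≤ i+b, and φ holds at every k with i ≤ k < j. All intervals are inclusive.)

True

Need some j in [0,1] with F[≤1] ¬busy, and (req ∨ ¬busy) at every k in [0,j-1].
  j=0: F[≤1] ¬busy holds; no prefix to check → satisfied.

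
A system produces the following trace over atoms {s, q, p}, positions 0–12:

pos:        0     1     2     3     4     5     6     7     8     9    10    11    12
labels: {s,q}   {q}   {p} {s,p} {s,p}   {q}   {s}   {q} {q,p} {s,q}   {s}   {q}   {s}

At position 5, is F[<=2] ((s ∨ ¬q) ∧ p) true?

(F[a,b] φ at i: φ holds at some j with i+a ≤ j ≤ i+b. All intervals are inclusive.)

False

Check ((s ∨ ¬q) ∧ p) at each j in [5,7]:
  j=5: false
  j=6: false
  j=7: false
No position in the window satisfies it → formula fails.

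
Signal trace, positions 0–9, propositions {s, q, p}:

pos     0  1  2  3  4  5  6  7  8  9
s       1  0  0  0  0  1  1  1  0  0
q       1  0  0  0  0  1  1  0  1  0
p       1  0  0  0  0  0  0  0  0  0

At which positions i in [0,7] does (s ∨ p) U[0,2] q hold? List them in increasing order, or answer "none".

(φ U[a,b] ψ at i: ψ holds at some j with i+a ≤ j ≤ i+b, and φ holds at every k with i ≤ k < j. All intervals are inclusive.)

Evaluate at each i in [0,7]:
  i=0: ✓ (rhs at j=0)
  i=1: ✗ (no rhs in [1,3])
  i=2: ✗ (no rhs in [2,4])
  i=3: ✗ (lhs fails at k=3 before rhs at j=5)
  i=4: ✗ (lhs fails at k=4 before rhs at j=5)
  i=5: ✓ (rhs at j=5)
  i=6: ✓ (rhs at j=6)
  i=7: ✓ (rhs at j=8; lhs holds on [7,7])

0, 5, 6, 7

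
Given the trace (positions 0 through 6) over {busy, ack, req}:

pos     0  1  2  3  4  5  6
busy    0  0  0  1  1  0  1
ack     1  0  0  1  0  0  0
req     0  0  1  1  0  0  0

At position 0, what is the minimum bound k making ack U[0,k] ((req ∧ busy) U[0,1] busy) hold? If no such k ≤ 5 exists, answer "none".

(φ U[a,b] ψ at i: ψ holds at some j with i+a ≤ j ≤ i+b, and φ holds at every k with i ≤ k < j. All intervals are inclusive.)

Need earliest j ≥ 0 with ((req ∧ busy) U[0,1] busy), and ack at every k in [0,j-1].
  j=0: rhs fails.
  j=1: rhs fails.
  j=2: rhs fails.
  j=3: rhs holds but lhs fails at k=1.
  j=4: rhs holds but lhs fails at k=1.
  j=5: rhs fails.
No witness within the range → none.

none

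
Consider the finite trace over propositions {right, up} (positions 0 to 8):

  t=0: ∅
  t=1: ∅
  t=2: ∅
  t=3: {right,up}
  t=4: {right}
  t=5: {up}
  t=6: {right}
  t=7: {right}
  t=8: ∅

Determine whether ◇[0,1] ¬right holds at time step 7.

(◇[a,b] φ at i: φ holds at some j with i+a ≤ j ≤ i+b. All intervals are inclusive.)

Holds

Check ¬right at each j in [7,8]:
  j=7: false
  j=8: true
Found at j=8 → formula holds.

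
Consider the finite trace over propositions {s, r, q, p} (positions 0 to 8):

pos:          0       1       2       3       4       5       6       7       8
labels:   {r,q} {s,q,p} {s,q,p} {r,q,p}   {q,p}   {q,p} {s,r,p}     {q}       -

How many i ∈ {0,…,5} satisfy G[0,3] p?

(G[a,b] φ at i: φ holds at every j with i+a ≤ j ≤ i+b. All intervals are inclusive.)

3

Evaluate at each i in [0,5]:
  i=0: ✗ (fails at j=0)
  i=1: ✓ (all of [1,4])
  i=2: ✓ (all of [2,5])
  i=3: ✓ (all of [3,6])
  i=4: ✗ (fails at j=7)
  i=5: ✗ (fails at j=7)
Positions where it holds: {1, 2, 3} → 3.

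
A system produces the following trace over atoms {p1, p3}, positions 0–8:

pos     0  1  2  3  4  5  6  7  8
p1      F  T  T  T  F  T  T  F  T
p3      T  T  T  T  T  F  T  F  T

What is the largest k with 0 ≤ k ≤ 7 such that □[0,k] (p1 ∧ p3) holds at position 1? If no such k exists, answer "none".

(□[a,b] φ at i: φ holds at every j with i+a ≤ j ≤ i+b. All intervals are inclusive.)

2

(p1 ∧ p3) must hold from j=1 onward; find where it first fails.
  j=1: holds
  j=2: holds
  j=3: holds
  j=4: fails
Holds on [1,3], so largest k = 2.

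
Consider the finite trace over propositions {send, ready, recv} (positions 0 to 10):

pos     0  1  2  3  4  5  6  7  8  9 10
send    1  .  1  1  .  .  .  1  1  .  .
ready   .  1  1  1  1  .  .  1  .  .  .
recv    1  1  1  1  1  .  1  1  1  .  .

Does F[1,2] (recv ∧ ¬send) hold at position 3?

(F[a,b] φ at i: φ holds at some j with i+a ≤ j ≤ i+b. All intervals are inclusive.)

Holds

Check (recv ∧ ¬send) at each j in [4,5]:
  j=4: true
  j=5: false
Found at j=4 → formula holds.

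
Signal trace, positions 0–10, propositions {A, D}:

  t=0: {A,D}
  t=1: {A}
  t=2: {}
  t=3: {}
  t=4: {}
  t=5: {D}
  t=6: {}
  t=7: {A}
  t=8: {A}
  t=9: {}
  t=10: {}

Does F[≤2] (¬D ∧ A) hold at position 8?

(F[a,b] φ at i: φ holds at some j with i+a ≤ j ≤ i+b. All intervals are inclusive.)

Holds

Check (¬D ∧ A) at each j in [8,10]:
  j=8: true
  j=9: false
  j=10: false
Found at j=8 → formula holds.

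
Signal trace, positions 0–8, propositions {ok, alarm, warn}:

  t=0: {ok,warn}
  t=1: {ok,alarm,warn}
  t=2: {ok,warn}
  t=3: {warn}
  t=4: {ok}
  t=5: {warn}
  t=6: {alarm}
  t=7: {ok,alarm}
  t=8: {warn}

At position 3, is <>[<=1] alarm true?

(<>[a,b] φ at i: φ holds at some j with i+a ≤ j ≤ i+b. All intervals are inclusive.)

Does not hold

Check alarm at each j in [3,4]:
  j=3: false
  j=4: false
No position in the window satisfies it → formula fails.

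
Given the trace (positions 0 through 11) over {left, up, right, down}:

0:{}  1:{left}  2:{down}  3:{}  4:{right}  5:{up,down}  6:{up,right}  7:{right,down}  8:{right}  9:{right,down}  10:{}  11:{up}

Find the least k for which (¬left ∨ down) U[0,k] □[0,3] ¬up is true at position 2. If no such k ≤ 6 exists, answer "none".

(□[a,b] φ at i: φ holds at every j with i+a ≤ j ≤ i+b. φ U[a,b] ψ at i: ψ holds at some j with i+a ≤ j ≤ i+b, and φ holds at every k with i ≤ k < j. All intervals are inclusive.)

Need earliest j ≥ 2 with □[0,3] ¬up, and (¬left ∨ down) at every k in [2,j-1].
  j=2: rhs fails.
  j=3: rhs fails.
  j=4: rhs fails.
  j=5: rhs fails.
  j=6: rhs fails.
  j=7: rhs holds; lhs holds on [2,6]. k = 5.

5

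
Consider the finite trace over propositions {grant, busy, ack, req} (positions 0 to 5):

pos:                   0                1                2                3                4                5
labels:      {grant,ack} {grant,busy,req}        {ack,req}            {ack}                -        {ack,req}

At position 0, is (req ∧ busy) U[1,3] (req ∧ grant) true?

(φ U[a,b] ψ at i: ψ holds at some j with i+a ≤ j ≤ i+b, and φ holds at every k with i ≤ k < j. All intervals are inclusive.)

Need some j in [1,3] with (req ∧ grant), and (req ∧ busy) at every k in [0,j-1].
  j=1: (req ∧ grant) holds, but (req ∧ busy) fails at k=0 → not this j.
  j=2: (req ∧ grant) false.
  j=3: (req ∧ grant) false.
No j in the window works → until fails.

False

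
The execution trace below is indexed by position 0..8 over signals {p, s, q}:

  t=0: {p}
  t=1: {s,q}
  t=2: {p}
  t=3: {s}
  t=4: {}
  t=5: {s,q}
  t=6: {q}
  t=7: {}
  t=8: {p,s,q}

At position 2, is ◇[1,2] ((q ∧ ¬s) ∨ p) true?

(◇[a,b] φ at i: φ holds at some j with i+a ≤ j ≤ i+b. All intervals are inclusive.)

False

Check ((q ∧ ¬s) ∨ p) at each j in [3,4]:
  j=3: false
  j=4: false
No position in the window satisfies it → formula fails.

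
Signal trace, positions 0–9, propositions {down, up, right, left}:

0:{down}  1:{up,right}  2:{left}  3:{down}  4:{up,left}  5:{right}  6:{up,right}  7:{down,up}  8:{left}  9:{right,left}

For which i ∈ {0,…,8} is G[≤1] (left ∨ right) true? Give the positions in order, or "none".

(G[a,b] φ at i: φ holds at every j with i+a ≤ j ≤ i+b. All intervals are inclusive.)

1, 4, 5, 8

Evaluate at each i in [0,8]:
  i=0: ✗ (fails at j=0)
  i=1: ✓ (all of [1,2])
  i=2: ✗ (fails at j=3)
  i=3: ✗ (fails at j=3)
  i=4: ✓ (all of [4,5])
  i=5: ✓ (all of [5,6])
  i=6: ✗ (fails at j=7)
  i=7: ✗ (fails at j=7)
  i=8: ✓ (all of [8,9])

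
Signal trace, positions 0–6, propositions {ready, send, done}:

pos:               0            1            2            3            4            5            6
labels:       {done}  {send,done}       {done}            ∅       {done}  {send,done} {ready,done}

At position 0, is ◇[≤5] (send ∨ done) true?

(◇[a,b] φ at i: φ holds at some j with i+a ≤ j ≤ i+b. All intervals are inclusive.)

Holds

Check (send ∨ done) at each j in [0,5]:
  j=0: true
  j=1: true
  j=2: true
  j=3: false
  j=4: true
  j=5: true
Found at j=0 → formula holds.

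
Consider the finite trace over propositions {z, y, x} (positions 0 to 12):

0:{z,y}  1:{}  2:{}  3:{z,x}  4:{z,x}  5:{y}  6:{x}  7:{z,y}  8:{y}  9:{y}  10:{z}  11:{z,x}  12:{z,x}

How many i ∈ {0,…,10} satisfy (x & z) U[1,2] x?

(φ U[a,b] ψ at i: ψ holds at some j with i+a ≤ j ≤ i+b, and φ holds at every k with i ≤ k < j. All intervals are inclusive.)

Evaluate at each i in [0,10]:
  i=0: ✗ (no rhs in [1,2])
  i=1: ✗ (lhs fails at k=1 before rhs at j=3)
  i=2: ✗ (lhs fails at k=2 before rhs at j=3)
  i=3: ✓ (rhs at j=4; lhs holds on [3,3])
  i=4: ✗ (lhs fails at k=5 before rhs at j=6)
  i=5: ✗ (lhs fails at k=5 before rhs at j=6)
  i=6: ✗ (no rhs in [7,8])
  i=7: ✗ (no rhs in [8,9])
  i=8: ✗ (no rhs in [9,10])
  i=9: ✗ (lhs fails at k=9 before rhs at j=11)
  i=10: ✗ (lhs fails at k=10 before rhs at j=11)
Positions where it holds: {3} → 1.

1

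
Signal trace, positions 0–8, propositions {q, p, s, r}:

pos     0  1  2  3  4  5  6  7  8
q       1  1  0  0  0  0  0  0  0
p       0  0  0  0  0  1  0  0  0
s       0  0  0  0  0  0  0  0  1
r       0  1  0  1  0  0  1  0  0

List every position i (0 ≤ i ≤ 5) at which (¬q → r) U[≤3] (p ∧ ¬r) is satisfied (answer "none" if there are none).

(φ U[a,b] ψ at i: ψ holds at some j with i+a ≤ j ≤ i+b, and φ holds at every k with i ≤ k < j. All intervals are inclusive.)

Evaluate at each i in [0,5]:
  i=0: ✗ (no rhs in [0,3])
  i=1: ✗ (no rhs in [1,4])
  i=2: ✗ (lhs fails at k=2 before rhs at j=5)
  i=3: ✗ (lhs fails at k=4 before rhs at j=5)
  i=4: ✗ (lhs fails at k=4 before rhs at j=5)
  i=5: ✓ (rhs at j=5)

5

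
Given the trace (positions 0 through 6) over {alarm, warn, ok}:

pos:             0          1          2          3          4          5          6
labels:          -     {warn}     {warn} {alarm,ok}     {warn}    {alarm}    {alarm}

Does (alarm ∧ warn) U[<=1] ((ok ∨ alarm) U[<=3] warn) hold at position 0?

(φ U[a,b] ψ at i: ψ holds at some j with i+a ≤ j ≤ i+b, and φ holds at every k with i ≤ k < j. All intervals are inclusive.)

Need some j in [0,1] with ((ok ∨ alarm) U[<=3] warn), and (alarm ∧ warn) at every k in [0,j-1].
  j=0: ((ok ∨ alarm) U[<=3] warn) — fails.
  j=1: ((ok ∨ alarm) U[<=3] warn) holds, but (alarm ∧ warn) fails at k=0 → not this j.
No j in the window works → until fails.

Does not hold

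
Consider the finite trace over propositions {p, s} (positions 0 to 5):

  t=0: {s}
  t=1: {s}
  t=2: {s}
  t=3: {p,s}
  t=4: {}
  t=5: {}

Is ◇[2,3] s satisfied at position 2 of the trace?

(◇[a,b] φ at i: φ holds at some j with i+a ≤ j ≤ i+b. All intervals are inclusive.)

False

Check s at each j in [4,5]:
  j=4: false
  j=5: false
No position in the window satisfies it → formula fails.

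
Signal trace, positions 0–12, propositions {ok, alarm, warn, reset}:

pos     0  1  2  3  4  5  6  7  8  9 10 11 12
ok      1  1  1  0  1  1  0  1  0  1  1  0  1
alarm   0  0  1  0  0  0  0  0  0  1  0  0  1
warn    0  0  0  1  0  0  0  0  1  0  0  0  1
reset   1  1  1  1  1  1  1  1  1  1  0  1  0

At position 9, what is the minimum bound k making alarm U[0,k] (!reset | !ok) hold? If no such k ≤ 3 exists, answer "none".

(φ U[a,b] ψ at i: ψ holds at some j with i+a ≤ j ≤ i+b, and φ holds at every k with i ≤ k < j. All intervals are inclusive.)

1

Need earliest j ≥ 9 with (!reset | !ok), and alarm at every k in [9,j-1].
  j=9: rhs fails.
  j=10: rhs holds; lhs holds on [9,9]. k = 1.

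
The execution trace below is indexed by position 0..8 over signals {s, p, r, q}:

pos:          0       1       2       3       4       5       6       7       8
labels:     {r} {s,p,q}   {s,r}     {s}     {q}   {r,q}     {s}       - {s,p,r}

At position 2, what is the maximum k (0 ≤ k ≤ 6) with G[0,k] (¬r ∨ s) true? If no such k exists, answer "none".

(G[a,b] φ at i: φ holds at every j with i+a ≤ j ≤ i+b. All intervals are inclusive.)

(¬r ∨ s) must hold from j=2 onward; find where it first fails.
  j=2: holds
  j=3: holds
  j=4: holds
  j=5: fails
Holds on [2,4], so largest k = 2.

2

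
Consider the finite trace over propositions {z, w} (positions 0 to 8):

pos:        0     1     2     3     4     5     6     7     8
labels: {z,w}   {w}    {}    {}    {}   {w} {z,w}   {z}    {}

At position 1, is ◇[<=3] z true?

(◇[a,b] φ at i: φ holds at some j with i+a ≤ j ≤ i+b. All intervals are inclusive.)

Check z at each j in [1,4]:
  j=1: false
  j=2: false
  j=3: false
  j=4: false
No position in the window satisfies it → formula fails.

Does not hold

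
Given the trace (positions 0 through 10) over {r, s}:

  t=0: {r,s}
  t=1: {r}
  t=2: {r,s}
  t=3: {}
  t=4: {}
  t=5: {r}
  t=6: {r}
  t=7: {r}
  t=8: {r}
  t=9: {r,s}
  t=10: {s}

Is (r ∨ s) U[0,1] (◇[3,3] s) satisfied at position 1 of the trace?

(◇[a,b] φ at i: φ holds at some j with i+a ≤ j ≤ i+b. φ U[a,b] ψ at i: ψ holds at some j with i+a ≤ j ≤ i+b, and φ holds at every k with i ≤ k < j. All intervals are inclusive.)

No

Need some j in [1,2] with ◇[3,3] s, and (r ∨ s) at every k in [1,j-1].
  j=1: ◇[3,3] s — fails (none in [4,4]).
  j=2: ◇[3,3] s — fails (none in [5,5]).
No j in the window works → until fails.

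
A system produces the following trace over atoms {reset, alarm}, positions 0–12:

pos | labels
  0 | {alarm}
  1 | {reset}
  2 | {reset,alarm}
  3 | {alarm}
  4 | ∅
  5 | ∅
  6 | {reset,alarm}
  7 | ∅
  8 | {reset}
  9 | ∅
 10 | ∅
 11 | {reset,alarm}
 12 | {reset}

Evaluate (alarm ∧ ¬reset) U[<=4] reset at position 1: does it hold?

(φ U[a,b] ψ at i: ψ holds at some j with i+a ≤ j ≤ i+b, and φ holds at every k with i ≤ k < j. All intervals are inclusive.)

Need some j in [1,5] with reset, and (alarm ∧ ¬reset) at every k in [1,j-1].
  j=1: reset holds; no prefix to check → satisfied.

Yes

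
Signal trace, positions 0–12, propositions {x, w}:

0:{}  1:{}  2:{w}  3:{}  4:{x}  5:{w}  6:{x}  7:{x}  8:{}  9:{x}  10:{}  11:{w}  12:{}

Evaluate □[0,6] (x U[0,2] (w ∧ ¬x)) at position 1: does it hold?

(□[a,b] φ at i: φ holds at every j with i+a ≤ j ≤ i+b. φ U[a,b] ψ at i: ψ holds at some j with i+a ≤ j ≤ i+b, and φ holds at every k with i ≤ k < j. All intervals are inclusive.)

Check (x U[0,2] (w ∧ ¬x)) at every j in [1,7]:
  j=1: fails
  j=2: holds
  j=3: fails
  j=4: holds
  j=5: holds
  j=6: fails
  j=7: fails
Fails at j=1 → formula fails.

No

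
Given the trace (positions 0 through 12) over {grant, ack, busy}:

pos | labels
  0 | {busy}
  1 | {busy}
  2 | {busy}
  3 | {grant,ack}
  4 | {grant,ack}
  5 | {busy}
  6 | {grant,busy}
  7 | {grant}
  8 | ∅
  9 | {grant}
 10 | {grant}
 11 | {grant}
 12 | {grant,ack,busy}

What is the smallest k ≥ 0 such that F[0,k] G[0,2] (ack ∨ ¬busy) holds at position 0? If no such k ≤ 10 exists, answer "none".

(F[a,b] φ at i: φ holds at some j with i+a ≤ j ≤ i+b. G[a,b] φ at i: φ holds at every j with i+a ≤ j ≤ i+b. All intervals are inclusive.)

7

Scan j = 0,1,… for G[0,2] (ack ∨ ¬busy):
  j=0: fails
  j=1: fails
  j=2: fails
  j=3: fails
  j=4: fails
  j=5: fails
  j=6: fails
  j=7: holds
First hit at j=7, so smallest k = 7-0 = 7.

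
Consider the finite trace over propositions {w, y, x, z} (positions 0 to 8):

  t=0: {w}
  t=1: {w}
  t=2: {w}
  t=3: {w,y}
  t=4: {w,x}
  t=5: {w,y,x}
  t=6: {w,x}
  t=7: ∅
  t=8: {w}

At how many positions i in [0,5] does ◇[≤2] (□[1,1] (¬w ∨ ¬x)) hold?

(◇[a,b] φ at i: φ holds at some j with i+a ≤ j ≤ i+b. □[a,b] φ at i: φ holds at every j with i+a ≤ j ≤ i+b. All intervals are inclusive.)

5

Evaluate at each i in [0,5]:
  i=0: ✓ (witness j=0)
  i=1: ✓ (witness j=1)
  i=2: ✓ (witness j=2)
  i=3: ✗ (none in [3,5])
  i=4: ✓ (witness j=6)
  i=5: ✓ (witness j=6)
Positions where it holds: {0, 1, 2, 4, 5} → 5.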